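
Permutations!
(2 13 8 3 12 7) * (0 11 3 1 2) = (0 11 3 12 7)(1 2 13 8) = [11, 2, 13, 12, 4, 5, 6, 0, 1, 9, 10, 3, 7, 8]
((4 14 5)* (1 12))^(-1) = (1 12)(4 5 14)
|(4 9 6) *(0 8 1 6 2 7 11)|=|(0 8 1 6 4 9 2 7 11)|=9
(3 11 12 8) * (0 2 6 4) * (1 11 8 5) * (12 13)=(0 2 6 4)(1 11 13 12 5)(3 8)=[2, 11, 6, 8, 0, 1, 4, 7, 3, 9, 10, 13, 5, 12]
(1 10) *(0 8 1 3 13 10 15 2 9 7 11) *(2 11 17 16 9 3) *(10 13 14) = (0 8 1 15 11)(2 3 14 10)(7 17 16 9) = [8, 15, 3, 14, 4, 5, 6, 17, 1, 7, 2, 0, 12, 13, 10, 11, 9, 16]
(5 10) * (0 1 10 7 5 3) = (0 1 10 3)(5 7) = [1, 10, 2, 0, 4, 7, 6, 5, 8, 9, 3]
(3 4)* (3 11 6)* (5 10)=(3 4 11 6)(5 10)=[0, 1, 2, 4, 11, 10, 3, 7, 8, 9, 5, 6]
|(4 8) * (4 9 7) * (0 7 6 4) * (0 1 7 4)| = 10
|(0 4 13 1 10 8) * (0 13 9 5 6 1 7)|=|(0 4 9 5 6 1 10 8 13 7)|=10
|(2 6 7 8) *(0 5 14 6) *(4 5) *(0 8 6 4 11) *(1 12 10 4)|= 6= |(0 11)(1 12 10 4 5 14)(2 8)(6 7)|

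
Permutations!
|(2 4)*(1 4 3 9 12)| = 6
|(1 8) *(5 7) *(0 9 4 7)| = 10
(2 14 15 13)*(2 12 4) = (2 14 15 13 12 4) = [0, 1, 14, 3, 2, 5, 6, 7, 8, 9, 10, 11, 4, 12, 15, 13]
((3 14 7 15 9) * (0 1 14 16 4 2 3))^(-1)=((0 1 14 7 15 9)(2 3 16 4))^(-1)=(0 9 15 7 14 1)(2 4 16 3)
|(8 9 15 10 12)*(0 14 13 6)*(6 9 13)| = |(0 14 6)(8 13 9 15 10 12)| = 6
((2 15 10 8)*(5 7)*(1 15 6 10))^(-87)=((1 15)(2 6 10 8)(5 7))^(-87)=(1 15)(2 6 10 8)(5 7)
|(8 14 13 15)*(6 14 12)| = 6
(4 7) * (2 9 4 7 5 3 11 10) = (2 9 4 5 3 11 10) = [0, 1, 9, 11, 5, 3, 6, 7, 8, 4, 2, 10]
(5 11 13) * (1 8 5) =[0, 8, 2, 3, 4, 11, 6, 7, 5, 9, 10, 13, 12, 1] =(1 8 5 11 13)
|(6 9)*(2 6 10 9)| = 2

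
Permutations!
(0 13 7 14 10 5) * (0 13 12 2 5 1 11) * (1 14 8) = [12, 11, 5, 3, 4, 13, 6, 8, 1, 9, 14, 0, 2, 7, 10] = (0 12 2 5 13 7 8 1 11)(10 14)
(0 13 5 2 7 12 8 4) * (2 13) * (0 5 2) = (2 7 12 8 4 5 13) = [0, 1, 7, 3, 5, 13, 6, 12, 4, 9, 10, 11, 8, 2]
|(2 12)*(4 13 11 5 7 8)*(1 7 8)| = 10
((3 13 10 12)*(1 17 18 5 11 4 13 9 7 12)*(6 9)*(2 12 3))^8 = ((1 17 18 5 11 4 13 10)(2 12)(3 6 9 7))^8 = (18)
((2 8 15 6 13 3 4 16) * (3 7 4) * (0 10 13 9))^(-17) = ((0 10 13 7 4 16 2 8 15 6 9))^(-17) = (0 16 9 4 6 7 15 13 8 10 2)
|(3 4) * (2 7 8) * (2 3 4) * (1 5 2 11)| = |(1 5 2 7 8 3 11)| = 7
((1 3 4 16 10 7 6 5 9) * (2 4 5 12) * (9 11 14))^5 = ((1 3 5 11 14 9)(2 4 16 10 7 6 12))^5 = (1 9 14 11 5 3)(2 6 10 4 12 7 16)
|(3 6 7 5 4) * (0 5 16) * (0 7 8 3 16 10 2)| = 21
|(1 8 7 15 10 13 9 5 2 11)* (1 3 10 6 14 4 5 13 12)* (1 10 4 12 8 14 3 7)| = |(1 14 12 10 8)(2 11 7 15 6 3 4 5)(9 13)| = 40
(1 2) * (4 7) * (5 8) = (1 2)(4 7)(5 8) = [0, 2, 1, 3, 7, 8, 6, 4, 5]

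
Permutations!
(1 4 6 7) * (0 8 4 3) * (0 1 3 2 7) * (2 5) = (0 8 4 6)(1 5 2 7 3) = [8, 5, 7, 1, 6, 2, 0, 3, 4]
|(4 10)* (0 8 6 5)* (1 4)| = |(0 8 6 5)(1 4 10)| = 12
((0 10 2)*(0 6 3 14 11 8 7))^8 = ((0 10 2 6 3 14 11 8 7))^8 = (0 7 8 11 14 3 6 2 10)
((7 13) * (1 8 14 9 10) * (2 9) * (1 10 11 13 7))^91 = ((1 8 14 2 9 11 13))^91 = (14)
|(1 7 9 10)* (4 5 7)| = 6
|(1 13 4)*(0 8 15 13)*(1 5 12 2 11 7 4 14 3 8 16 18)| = |(0 16 18 1)(2 11 7 4 5 12)(3 8 15 13 14)| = 60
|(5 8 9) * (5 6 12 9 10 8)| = |(6 12 9)(8 10)| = 6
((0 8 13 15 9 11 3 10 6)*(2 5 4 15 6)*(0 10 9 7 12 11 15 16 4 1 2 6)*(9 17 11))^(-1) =((0 8 13)(1 2 5)(3 17 11)(4 16)(6 10)(7 12 9 15))^(-1) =(0 13 8)(1 5 2)(3 11 17)(4 16)(6 10)(7 15 9 12)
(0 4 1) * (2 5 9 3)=(0 4 1)(2 5 9 3)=[4, 0, 5, 2, 1, 9, 6, 7, 8, 3]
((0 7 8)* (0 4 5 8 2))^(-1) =(0 2 7)(4 8 5)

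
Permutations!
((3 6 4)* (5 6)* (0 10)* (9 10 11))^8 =(11) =((0 11 9 10)(3 5 6 4))^8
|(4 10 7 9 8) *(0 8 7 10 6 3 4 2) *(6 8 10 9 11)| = 10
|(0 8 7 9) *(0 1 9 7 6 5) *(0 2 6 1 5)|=7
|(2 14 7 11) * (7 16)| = |(2 14 16 7 11)| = 5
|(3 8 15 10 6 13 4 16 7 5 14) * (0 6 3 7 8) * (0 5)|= 12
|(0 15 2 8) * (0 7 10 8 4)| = 12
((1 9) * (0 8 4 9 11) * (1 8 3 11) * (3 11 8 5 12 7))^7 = (12)(0 11)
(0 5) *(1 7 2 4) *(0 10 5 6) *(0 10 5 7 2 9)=(0 6 10 7 9)(1 2 4)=[6, 2, 4, 3, 1, 5, 10, 9, 8, 0, 7]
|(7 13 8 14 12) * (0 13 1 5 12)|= 4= |(0 13 8 14)(1 5 12 7)|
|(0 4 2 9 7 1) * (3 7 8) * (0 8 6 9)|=|(0 4 2)(1 8 3 7)(6 9)|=12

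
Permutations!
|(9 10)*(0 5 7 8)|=4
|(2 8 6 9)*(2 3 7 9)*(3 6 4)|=7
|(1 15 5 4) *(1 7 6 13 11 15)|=|(4 7 6 13 11 15 5)|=7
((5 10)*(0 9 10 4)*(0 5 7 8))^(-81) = ((0 9 10 7 8)(4 5))^(-81) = (0 8 7 10 9)(4 5)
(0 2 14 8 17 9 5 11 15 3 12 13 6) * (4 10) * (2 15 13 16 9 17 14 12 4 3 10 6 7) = (17)(0 15 10 3 4 6)(2 12 16 9 5 11 13 7)(8 14) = [15, 1, 12, 4, 6, 11, 0, 2, 14, 5, 3, 13, 16, 7, 8, 10, 9, 17]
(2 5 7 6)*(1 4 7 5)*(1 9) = (1 4 7 6 2 9) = [0, 4, 9, 3, 7, 5, 2, 6, 8, 1]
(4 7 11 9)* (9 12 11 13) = (4 7 13 9)(11 12) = [0, 1, 2, 3, 7, 5, 6, 13, 8, 4, 10, 12, 11, 9]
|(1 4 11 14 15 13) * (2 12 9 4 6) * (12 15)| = 5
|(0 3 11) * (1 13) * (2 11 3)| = 6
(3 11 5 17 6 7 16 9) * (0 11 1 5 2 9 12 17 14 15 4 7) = [11, 5, 9, 1, 7, 14, 0, 16, 8, 3, 10, 2, 17, 13, 15, 4, 12, 6] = (0 11 2 9 3 1 5 14 15 4 7 16 12 17 6)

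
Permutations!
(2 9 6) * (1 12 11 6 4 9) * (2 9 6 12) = (1 2)(4 6 9)(11 12) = [0, 2, 1, 3, 6, 5, 9, 7, 8, 4, 10, 12, 11]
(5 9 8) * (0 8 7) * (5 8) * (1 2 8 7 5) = [1, 2, 8, 3, 4, 9, 6, 0, 7, 5] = (0 1 2 8 7)(5 9)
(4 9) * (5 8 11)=(4 9)(5 8 11)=[0, 1, 2, 3, 9, 8, 6, 7, 11, 4, 10, 5]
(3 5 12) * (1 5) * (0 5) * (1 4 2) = (0 5 12 3 4 2 1) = [5, 0, 1, 4, 2, 12, 6, 7, 8, 9, 10, 11, 3]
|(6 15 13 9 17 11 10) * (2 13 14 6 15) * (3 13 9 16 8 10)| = |(2 9 17 11 3 13 16 8 10 15 14 6)| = 12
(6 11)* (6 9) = (6 11 9) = [0, 1, 2, 3, 4, 5, 11, 7, 8, 6, 10, 9]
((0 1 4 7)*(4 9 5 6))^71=((0 1 9 5 6 4 7))^71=(0 1 9 5 6 4 7)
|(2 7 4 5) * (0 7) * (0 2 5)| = 3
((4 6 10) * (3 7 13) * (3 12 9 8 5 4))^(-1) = ((3 7 13 12 9 8 5 4 6 10))^(-1) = (3 10 6 4 5 8 9 12 13 7)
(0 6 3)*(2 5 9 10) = [6, 1, 5, 0, 4, 9, 3, 7, 8, 10, 2] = (0 6 3)(2 5 9 10)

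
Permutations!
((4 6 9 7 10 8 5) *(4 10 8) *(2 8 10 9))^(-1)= (2 6 4 10 7 9 5 8)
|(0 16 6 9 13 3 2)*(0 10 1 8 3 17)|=|(0 16 6 9 13 17)(1 8 3 2 10)|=30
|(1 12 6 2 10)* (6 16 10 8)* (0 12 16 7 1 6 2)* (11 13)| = |(0 12 7 1 16 10 6)(2 8)(11 13)| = 14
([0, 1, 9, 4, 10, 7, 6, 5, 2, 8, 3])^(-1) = [0, 1, 8, 10, 3, 7, 6, 5, 9, 2, 4]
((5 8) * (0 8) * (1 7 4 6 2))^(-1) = ((0 8 5)(1 7 4 6 2))^(-1) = (0 5 8)(1 2 6 4 7)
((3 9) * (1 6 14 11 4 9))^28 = ((1 6 14 11 4 9 3))^28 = (14)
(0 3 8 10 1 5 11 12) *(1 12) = (0 3 8 10 12)(1 5 11) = [3, 5, 2, 8, 4, 11, 6, 7, 10, 9, 12, 1, 0]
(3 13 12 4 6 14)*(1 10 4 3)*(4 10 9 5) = (1 9 5 4 6 14)(3 13 12) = [0, 9, 2, 13, 6, 4, 14, 7, 8, 5, 10, 11, 3, 12, 1]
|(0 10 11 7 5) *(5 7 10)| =|(0 5)(10 11)| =2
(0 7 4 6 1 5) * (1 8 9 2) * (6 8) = (0 7 4 8 9 2 1 5) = [7, 5, 1, 3, 8, 0, 6, 4, 9, 2]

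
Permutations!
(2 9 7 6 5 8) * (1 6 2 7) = (1 6 5 8 7 2 9) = [0, 6, 9, 3, 4, 8, 5, 2, 7, 1]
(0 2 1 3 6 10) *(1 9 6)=[2, 3, 9, 1, 4, 5, 10, 7, 8, 6, 0]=(0 2 9 6 10)(1 3)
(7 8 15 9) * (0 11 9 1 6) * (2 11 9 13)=(0 9 7 8 15 1 6)(2 11 13)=[9, 6, 11, 3, 4, 5, 0, 8, 15, 7, 10, 13, 12, 2, 14, 1]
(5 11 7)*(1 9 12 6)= [0, 9, 2, 3, 4, 11, 1, 5, 8, 12, 10, 7, 6]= (1 9 12 6)(5 11 7)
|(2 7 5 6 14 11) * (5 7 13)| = |(2 13 5 6 14 11)| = 6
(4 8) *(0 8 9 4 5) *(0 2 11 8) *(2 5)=(2 11 8)(4 9)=[0, 1, 11, 3, 9, 5, 6, 7, 2, 4, 10, 8]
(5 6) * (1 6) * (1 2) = [0, 6, 1, 3, 4, 2, 5] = (1 6 5 2)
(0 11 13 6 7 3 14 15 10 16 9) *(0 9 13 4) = (0 11 4)(3 14 15 10 16 13 6 7) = [11, 1, 2, 14, 0, 5, 7, 3, 8, 9, 16, 4, 12, 6, 15, 10, 13]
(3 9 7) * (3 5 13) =(3 9 7 5 13) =[0, 1, 2, 9, 4, 13, 6, 5, 8, 7, 10, 11, 12, 3]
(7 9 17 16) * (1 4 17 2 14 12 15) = [0, 4, 14, 3, 17, 5, 6, 9, 8, 2, 10, 11, 15, 13, 12, 1, 7, 16] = (1 4 17 16 7 9 2 14 12 15)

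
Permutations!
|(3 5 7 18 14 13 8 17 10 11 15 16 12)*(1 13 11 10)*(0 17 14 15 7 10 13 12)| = 15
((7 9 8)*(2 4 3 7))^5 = ((2 4 3 7 9 8))^5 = (2 8 9 7 3 4)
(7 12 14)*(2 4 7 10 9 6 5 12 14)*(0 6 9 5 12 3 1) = (0 6 12 2 4 7 14 10 5 3 1) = [6, 0, 4, 1, 7, 3, 12, 14, 8, 9, 5, 11, 2, 13, 10]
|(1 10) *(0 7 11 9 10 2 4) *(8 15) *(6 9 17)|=10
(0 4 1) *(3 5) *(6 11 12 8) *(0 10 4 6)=(0 6 11 12 8)(1 10 4)(3 5)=[6, 10, 2, 5, 1, 3, 11, 7, 0, 9, 4, 12, 8]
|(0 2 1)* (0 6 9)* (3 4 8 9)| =8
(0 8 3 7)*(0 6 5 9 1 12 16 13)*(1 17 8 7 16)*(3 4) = (0 7 6 5 9 17 8 4 3 16 13)(1 12) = [7, 12, 2, 16, 3, 9, 5, 6, 4, 17, 10, 11, 1, 0, 14, 15, 13, 8]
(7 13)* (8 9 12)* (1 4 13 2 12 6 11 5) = [0, 4, 12, 3, 13, 1, 11, 2, 9, 6, 10, 5, 8, 7] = (1 4 13 7 2 12 8 9 6 11 5)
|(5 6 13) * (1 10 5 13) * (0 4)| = 4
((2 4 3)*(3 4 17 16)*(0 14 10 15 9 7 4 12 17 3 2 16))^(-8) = (0 14 10 15 9 7 4 12 17)(2 3 16)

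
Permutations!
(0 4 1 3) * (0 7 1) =[4, 3, 2, 7, 0, 5, 6, 1] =(0 4)(1 3 7)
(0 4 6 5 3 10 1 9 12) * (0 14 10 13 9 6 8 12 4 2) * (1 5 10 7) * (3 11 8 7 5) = (0 2)(1 6 10 3 13 9 4 7)(5 11 8 12 14) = [2, 6, 0, 13, 7, 11, 10, 1, 12, 4, 3, 8, 14, 9, 5]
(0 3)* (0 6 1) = (0 3 6 1) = [3, 0, 2, 6, 4, 5, 1]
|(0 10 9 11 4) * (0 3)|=6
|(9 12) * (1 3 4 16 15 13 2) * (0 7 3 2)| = 14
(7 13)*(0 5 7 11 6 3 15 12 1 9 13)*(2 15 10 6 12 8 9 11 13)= (0 5 7)(1 11 12)(2 15 8 9)(3 10 6)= [5, 11, 15, 10, 4, 7, 3, 0, 9, 2, 6, 12, 1, 13, 14, 8]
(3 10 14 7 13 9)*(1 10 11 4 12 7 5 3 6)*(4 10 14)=[0, 14, 2, 11, 12, 3, 1, 13, 8, 6, 4, 10, 7, 9, 5]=(1 14 5 3 11 10 4 12 7 13 9 6)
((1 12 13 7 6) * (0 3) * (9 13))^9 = (0 3)(1 13)(6 9)(7 12)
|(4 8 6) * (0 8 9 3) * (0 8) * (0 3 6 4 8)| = 4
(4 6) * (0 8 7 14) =[8, 1, 2, 3, 6, 5, 4, 14, 7, 9, 10, 11, 12, 13, 0] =(0 8 7 14)(4 6)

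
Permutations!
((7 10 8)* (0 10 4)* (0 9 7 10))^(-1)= ((4 9 7)(8 10))^(-1)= (4 7 9)(8 10)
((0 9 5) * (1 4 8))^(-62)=(0 9 5)(1 4 8)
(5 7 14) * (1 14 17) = (1 14 5 7 17) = [0, 14, 2, 3, 4, 7, 6, 17, 8, 9, 10, 11, 12, 13, 5, 15, 16, 1]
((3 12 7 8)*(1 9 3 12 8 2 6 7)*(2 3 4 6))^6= ((1 9 4 6 7 3 8 12))^6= (1 8 7 4)(3 6 9 12)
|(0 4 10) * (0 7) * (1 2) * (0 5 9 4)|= 10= |(1 2)(4 10 7 5 9)|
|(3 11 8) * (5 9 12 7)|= 12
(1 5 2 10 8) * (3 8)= (1 5 2 10 3 8)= [0, 5, 10, 8, 4, 2, 6, 7, 1, 9, 3]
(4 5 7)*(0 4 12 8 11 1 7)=(0 4 5)(1 7 12 8 11)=[4, 7, 2, 3, 5, 0, 6, 12, 11, 9, 10, 1, 8]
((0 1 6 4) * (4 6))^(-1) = ((6)(0 1 4))^(-1) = (6)(0 4 1)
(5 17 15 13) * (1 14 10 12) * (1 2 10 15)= (1 14 15 13 5 17)(2 10 12)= [0, 14, 10, 3, 4, 17, 6, 7, 8, 9, 12, 11, 2, 5, 15, 13, 16, 1]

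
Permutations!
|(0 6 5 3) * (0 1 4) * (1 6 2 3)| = |(0 2 3 6 5 1 4)| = 7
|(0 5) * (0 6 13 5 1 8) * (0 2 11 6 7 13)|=|(0 1 8 2 11 6)(5 7 13)|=6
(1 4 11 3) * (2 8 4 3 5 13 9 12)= (1 3)(2 8 4 11 5 13 9 12)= [0, 3, 8, 1, 11, 13, 6, 7, 4, 12, 10, 5, 2, 9]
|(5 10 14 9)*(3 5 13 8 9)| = |(3 5 10 14)(8 9 13)| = 12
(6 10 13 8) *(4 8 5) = (4 8 6 10 13 5) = [0, 1, 2, 3, 8, 4, 10, 7, 6, 9, 13, 11, 12, 5]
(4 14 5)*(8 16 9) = (4 14 5)(8 16 9) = [0, 1, 2, 3, 14, 4, 6, 7, 16, 8, 10, 11, 12, 13, 5, 15, 9]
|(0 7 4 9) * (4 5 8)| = 6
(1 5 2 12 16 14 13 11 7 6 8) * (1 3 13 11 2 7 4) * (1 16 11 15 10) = (1 5 7 6 8 3 13 2 12 11 4 16 14 15 10) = [0, 5, 12, 13, 16, 7, 8, 6, 3, 9, 1, 4, 11, 2, 15, 10, 14]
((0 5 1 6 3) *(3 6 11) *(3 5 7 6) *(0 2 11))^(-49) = ((0 7 6 3 2 11 5 1))^(-49) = (0 1 5 11 2 3 6 7)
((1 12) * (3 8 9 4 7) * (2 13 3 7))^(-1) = ((1 12)(2 13 3 8 9 4))^(-1) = (1 12)(2 4 9 8 3 13)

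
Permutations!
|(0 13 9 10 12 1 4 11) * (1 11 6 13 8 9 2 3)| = 6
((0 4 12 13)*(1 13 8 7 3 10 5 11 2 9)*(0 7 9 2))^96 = (13)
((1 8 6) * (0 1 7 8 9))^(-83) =(0 1 9)(6 7 8)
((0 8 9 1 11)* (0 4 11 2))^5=(4 11)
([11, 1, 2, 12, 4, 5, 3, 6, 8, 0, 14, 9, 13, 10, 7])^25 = [11, 1, 2, 14, 4, 5, 10, 13, 8, 0, 3, 9, 7, 6, 12]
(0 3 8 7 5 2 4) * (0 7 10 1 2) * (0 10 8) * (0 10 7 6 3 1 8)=[1, 2, 4, 10, 6, 7, 3, 5, 0, 9, 8]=(0 1 2 4 6 3 10 8)(5 7)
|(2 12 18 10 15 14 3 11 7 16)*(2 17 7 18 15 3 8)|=|(2 12 15 14 8)(3 11 18 10)(7 16 17)|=60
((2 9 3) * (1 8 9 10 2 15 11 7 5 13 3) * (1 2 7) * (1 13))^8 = ((1 8 9 2 10 7 5)(3 15 11 13))^8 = (15)(1 8 9 2 10 7 5)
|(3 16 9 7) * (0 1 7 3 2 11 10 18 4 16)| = |(0 1 7 2 11 10 18 4 16 9 3)| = 11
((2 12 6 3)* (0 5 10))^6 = ((0 5 10)(2 12 6 3))^6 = (2 6)(3 12)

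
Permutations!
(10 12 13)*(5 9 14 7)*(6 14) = [0, 1, 2, 3, 4, 9, 14, 5, 8, 6, 12, 11, 13, 10, 7] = (5 9 6 14 7)(10 12 13)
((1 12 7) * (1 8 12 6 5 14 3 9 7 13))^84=(1 3 12 5 7)(6 9 13 14 8)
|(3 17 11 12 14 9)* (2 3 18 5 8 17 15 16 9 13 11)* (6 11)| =45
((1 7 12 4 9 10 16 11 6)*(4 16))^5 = (1 6 11 16 12 7)(4 10 9) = ((1 7 12 16 11 6)(4 9 10))^5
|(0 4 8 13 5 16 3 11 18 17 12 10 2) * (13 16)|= 22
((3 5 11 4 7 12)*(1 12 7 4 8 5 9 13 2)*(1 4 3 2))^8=((1 12 2 4 3 9 13)(5 11 8))^8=(1 12 2 4 3 9 13)(5 8 11)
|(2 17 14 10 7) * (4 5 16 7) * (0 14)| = |(0 14 10 4 5 16 7 2 17)| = 9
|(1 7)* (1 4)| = |(1 7 4)| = 3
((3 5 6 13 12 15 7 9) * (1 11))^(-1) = (1 11)(3 9 7 15 12 13 6 5)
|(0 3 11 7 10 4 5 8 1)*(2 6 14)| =|(0 3 11 7 10 4 5 8 1)(2 6 14)| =9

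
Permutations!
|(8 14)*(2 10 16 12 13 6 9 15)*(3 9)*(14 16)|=11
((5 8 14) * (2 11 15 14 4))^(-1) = (2 4 8 5 14 15 11)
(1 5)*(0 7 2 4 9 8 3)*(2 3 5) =(0 7 3)(1 2 4 9 8 5) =[7, 2, 4, 0, 9, 1, 6, 3, 5, 8]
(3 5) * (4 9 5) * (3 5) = (3 4 9) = [0, 1, 2, 4, 9, 5, 6, 7, 8, 3]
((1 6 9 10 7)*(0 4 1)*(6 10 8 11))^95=(6 11 8 9)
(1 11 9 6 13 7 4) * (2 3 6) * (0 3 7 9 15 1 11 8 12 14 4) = [3, 8, 7, 6, 11, 5, 13, 0, 12, 2, 10, 15, 14, 9, 4, 1] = (0 3 6 13 9 2 7)(1 8 12 14 4 11 15)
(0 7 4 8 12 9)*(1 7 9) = [9, 7, 2, 3, 8, 5, 6, 4, 12, 0, 10, 11, 1] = (0 9)(1 7 4 8 12)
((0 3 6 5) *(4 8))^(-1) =(0 5 6 3)(4 8)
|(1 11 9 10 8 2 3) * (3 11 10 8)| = 12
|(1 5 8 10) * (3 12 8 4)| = 7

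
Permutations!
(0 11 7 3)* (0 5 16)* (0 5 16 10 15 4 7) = (0 11)(3 16 5 10 15 4 7) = [11, 1, 2, 16, 7, 10, 6, 3, 8, 9, 15, 0, 12, 13, 14, 4, 5]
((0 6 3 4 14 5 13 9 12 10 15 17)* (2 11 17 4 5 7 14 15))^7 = ((0 6 3 5 13 9 12 10 2 11 17)(4 15)(7 14))^7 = (0 10 5 17 12 3 11 9 6 2 13)(4 15)(7 14)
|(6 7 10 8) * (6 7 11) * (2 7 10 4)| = 6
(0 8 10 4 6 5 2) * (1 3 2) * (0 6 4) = [8, 3, 6, 2, 4, 1, 5, 7, 10, 9, 0] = (0 8 10)(1 3 2 6 5)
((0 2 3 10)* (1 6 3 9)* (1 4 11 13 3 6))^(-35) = (0 13 9 10 11 2 3 4)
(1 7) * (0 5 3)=(0 5 3)(1 7)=[5, 7, 2, 0, 4, 3, 6, 1]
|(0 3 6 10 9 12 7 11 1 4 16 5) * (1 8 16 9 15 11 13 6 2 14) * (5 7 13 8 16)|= 17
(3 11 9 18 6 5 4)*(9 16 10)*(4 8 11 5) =(3 5 8 11 16 10 9 18 6 4) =[0, 1, 2, 5, 3, 8, 4, 7, 11, 18, 9, 16, 12, 13, 14, 15, 10, 17, 6]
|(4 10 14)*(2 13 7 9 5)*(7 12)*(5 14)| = |(2 13 12 7 9 14 4 10 5)| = 9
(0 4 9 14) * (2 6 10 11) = (0 4 9 14)(2 6 10 11) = [4, 1, 6, 3, 9, 5, 10, 7, 8, 14, 11, 2, 12, 13, 0]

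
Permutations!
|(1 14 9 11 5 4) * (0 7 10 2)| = 12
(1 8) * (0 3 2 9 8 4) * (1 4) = [3, 1, 9, 2, 0, 5, 6, 7, 4, 8] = (0 3 2 9 8 4)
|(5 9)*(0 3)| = 2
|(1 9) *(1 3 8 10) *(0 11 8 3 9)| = |(0 11 8 10 1)| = 5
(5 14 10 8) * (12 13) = (5 14 10 8)(12 13) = [0, 1, 2, 3, 4, 14, 6, 7, 5, 9, 8, 11, 13, 12, 10]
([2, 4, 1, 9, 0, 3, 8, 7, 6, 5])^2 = [1, 0, 4, 5, 2, 9, 6, 7, 8, 3]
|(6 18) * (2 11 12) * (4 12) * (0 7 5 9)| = 4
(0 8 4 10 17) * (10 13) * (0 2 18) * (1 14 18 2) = (0 8 4 13 10 17 1 14 18) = [8, 14, 2, 3, 13, 5, 6, 7, 4, 9, 17, 11, 12, 10, 18, 15, 16, 1, 0]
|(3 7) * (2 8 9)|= |(2 8 9)(3 7)|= 6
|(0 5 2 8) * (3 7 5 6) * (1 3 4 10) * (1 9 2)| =|(0 6 4 10 9 2 8)(1 3 7 5)| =28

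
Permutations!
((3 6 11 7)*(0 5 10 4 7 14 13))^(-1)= (0 13 14 11 6 3 7 4 10 5)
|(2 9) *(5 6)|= 2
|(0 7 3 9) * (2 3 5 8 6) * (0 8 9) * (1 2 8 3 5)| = |(0 7 1 2 5 9 3)(6 8)| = 14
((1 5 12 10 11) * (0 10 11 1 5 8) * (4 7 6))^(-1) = (0 8 1 10)(4 6 7)(5 11 12)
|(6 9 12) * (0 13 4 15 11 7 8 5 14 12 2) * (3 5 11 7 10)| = 15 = |(0 13 4 15 7 8 11 10 3 5 14 12 6 9 2)|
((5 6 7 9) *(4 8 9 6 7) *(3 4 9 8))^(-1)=(3 4)(5 9 6 7)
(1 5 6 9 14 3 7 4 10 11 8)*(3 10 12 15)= [0, 5, 2, 7, 12, 6, 9, 4, 1, 14, 11, 8, 15, 13, 10, 3]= (1 5 6 9 14 10 11 8)(3 7 4 12 15)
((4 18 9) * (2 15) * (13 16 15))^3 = ((2 13 16 15)(4 18 9))^3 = (18)(2 15 16 13)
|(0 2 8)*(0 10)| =4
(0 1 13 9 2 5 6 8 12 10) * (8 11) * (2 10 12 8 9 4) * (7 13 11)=(0 1 11 9 10)(2 5 6 7 13 4)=[1, 11, 5, 3, 2, 6, 7, 13, 8, 10, 0, 9, 12, 4]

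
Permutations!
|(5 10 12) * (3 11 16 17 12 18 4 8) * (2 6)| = |(2 6)(3 11 16 17 12 5 10 18 4 8)| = 10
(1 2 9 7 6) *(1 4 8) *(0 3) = (0 3)(1 2 9 7 6 4 8) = [3, 2, 9, 0, 8, 5, 4, 6, 1, 7]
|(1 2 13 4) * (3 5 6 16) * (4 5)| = |(1 2 13 5 6 16 3 4)| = 8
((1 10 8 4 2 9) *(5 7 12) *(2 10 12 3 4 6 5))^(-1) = ((1 12 2 9)(3 4 10 8 6 5 7))^(-1) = (1 9 2 12)(3 7 5 6 8 10 4)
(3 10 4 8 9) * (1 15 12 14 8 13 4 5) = (1 15 12 14 8 9 3 10 5)(4 13) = [0, 15, 2, 10, 13, 1, 6, 7, 9, 3, 5, 11, 14, 4, 8, 12]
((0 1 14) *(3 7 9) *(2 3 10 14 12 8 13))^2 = (0 12 13 3 9 14 1 8 2 7 10)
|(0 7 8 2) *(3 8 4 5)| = |(0 7 4 5 3 8 2)| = 7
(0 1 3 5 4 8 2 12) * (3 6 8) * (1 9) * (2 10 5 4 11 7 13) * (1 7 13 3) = (0 9 7 3 4 1 6 8 10 5 11 13 2 12) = [9, 6, 12, 4, 1, 11, 8, 3, 10, 7, 5, 13, 0, 2]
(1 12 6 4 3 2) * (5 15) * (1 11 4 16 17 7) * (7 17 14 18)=[0, 12, 11, 2, 3, 15, 16, 1, 8, 9, 10, 4, 6, 13, 18, 5, 14, 17, 7]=(1 12 6 16 14 18 7)(2 11 4 3)(5 15)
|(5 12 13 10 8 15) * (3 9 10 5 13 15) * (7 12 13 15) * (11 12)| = |(15)(3 9 10 8)(5 13)(7 11 12)| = 12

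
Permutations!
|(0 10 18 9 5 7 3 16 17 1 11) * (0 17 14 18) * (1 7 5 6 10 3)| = |(0 3 16 14 18 9 6 10)(1 11 17 7)| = 8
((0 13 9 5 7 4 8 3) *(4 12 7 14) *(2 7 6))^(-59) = ((0 13 9 5 14 4 8 3)(2 7 12 6))^(-59) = (0 4 9 3 14 13 8 5)(2 7 12 6)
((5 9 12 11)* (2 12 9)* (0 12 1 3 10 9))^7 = (0 10 1 5 12 9 3 2 11)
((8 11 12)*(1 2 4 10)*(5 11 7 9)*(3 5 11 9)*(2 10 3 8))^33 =((1 10)(2 4 3 5 9 11 12)(7 8))^33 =(1 10)(2 11 5 4 12 9 3)(7 8)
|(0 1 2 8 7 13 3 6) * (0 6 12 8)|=|(0 1 2)(3 12 8 7 13)|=15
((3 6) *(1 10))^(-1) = ((1 10)(3 6))^(-1) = (1 10)(3 6)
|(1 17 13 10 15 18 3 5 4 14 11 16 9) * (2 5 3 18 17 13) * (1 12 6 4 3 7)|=63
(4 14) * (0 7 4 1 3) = [7, 3, 2, 0, 14, 5, 6, 4, 8, 9, 10, 11, 12, 13, 1] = (0 7 4 14 1 3)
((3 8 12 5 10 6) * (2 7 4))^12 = (12)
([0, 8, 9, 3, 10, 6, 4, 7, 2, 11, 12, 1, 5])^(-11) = (1 11 9 2 8)(4 6 5 12 10)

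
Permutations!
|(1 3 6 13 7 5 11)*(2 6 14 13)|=|(1 3 14 13 7 5 11)(2 6)|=14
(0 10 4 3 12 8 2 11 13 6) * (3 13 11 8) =(0 10 4 13 6)(2 8)(3 12) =[10, 1, 8, 12, 13, 5, 0, 7, 2, 9, 4, 11, 3, 6]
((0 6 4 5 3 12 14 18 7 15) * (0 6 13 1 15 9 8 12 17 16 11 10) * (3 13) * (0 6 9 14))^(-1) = ((0 3 17 16 11 10 6 4 5 13 1 15 9 8 12)(7 14 18))^(-1) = (0 12 8 9 15 1 13 5 4 6 10 11 16 17 3)(7 18 14)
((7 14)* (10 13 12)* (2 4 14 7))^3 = ((2 4 14)(10 13 12))^3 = (14)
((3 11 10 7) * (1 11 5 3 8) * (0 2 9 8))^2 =(0 9 1 10)(2 8 11 7)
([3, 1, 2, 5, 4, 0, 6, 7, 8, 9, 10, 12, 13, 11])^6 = (13)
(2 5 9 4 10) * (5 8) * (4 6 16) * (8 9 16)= [0, 1, 9, 3, 10, 16, 8, 7, 5, 6, 2, 11, 12, 13, 14, 15, 4]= (2 9 6 8 5 16 4 10)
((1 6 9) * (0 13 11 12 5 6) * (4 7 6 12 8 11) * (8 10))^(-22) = (0 1 9 6 7 4 13)(8 10 11) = ((0 13 4 7 6 9 1)(5 12)(8 11 10))^(-22)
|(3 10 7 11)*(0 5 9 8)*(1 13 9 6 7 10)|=10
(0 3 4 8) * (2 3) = (0 2 3 4 8) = [2, 1, 3, 4, 8, 5, 6, 7, 0]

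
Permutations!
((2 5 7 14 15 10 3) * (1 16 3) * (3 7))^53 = (1 10 15 14 7 16)(2 3 5)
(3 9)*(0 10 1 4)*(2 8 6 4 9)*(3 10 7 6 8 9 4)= (0 7 6 3 2 9 10 1 4)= [7, 4, 9, 2, 0, 5, 3, 6, 8, 10, 1]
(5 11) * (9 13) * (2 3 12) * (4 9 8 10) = [0, 1, 3, 12, 9, 11, 6, 7, 10, 13, 4, 5, 2, 8] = (2 3 12)(4 9 13 8 10)(5 11)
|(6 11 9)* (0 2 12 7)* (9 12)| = |(0 2 9 6 11 12 7)| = 7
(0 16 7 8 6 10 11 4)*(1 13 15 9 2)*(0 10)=(0 16 7 8 6)(1 13 15 9 2)(4 10 11)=[16, 13, 1, 3, 10, 5, 0, 8, 6, 2, 11, 4, 12, 15, 14, 9, 7]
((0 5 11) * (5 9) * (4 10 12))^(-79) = (0 9 5 11)(4 12 10)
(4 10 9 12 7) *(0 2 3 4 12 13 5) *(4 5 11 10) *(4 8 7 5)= [2, 1, 3, 4, 8, 0, 6, 12, 7, 13, 9, 10, 5, 11]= (0 2 3 4 8 7 12 5)(9 13 11 10)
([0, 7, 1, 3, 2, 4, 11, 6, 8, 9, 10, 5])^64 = (1 7 6 11 5 4 2)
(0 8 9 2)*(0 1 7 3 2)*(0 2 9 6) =(0 8 6)(1 7 3 9 2) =[8, 7, 1, 9, 4, 5, 0, 3, 6, 2]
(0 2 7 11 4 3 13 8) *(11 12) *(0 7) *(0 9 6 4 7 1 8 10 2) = (1 8)(2 9 6 4 3 13 10)(7 12 11) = [0, 8, 9, 13, 3, 5, 4, 12, 1, 6, 2, 7, 11, 10]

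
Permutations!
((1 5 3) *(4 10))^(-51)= (4 10)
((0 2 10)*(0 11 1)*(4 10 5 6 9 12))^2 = (0 5 9 4 11)(1 2 6 12 10)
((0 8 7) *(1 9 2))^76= (0 8 7)(1 9 2)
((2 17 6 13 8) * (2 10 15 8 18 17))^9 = (6 13 18 17)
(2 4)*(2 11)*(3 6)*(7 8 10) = (2 4 11)(3 6)(7 8 10) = [0, 1, 4, 6, 11, 5, 3, 8, 10, 9, 7, 2]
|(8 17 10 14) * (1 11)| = 4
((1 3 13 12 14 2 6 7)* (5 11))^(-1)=(1 7 6 2 14 12 13 3)(5 11)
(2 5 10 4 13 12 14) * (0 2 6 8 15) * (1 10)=(0 2 5 1 10 4 13 12 14 6 8 15)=[2, 10, 5, 3, 13, 1, 8, 7, 15, 9, 4, 11, 14, 12, 6, 0]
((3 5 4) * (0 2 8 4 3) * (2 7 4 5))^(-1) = ((0 7 4)(2 8 5 3))^(-1) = (0 4 7)(2 3 5 8)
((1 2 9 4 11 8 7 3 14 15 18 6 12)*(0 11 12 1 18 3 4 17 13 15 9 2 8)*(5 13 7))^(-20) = ((0 11)(1 8 5 13 15 3 14 9 17 7 4 12 18 6))^(-20) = (1 17 5 4 15 18 14)(3 6 9 8 7 13 12)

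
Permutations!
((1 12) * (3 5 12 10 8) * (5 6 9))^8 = ((1 10 8 3 6 9 5 12))^8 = (12)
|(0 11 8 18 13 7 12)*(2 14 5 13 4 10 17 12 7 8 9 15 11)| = 33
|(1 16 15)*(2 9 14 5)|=12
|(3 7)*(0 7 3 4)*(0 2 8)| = |(0 7 4 2 8)| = 5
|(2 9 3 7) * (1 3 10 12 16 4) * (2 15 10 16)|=|(1 3 7 15 10 12 2 9 16 4)|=10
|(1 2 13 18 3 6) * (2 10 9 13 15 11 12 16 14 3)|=13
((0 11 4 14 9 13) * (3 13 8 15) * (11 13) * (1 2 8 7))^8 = ((0 13)(1 2 8 15 3 11 4 14 9 7))^8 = (1 9 4 3 8)(2 7 14 11 15)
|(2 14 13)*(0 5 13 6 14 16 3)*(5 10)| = 14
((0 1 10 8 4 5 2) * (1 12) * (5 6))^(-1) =(0 2 5 6 4 8 10 1 12)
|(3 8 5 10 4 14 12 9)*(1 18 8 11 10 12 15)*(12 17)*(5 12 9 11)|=|(1 18 8 12 11 10 4 14 15)(3 5 17 9)|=36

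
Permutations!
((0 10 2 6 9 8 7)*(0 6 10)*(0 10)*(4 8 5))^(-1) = (0 2 10)(4 5 9 6 7 8)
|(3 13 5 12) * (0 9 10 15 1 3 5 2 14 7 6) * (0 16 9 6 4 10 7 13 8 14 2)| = |(0 6 16 9 7 4 10 15 1 3 8 14 13)(5 12)| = 26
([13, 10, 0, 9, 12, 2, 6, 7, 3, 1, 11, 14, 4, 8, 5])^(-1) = (0 2 5 14 11 10 1 9 3 8 13)(4 12)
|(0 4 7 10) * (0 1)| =5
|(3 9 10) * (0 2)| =|(0 2)(3 9 10)| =6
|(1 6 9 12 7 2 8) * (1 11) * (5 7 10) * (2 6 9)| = 10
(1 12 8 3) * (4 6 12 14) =(1 14 4 6 12 8 3) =[0, 14, 2, 1, 6, 5, 12, 7, 3, 9, 10, 11, 8, 13, 4]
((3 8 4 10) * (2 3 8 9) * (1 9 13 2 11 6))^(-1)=((1 9 11 6)(2 3 13)(4 10 8))^(-1)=(1 6 11 9)(2 13 3)(4 8 10)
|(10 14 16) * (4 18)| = |(4 18)(10 14 16)| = 6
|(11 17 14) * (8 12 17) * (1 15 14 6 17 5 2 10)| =|(1 15 14 11 8 12 5 2 10)(6 17)| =18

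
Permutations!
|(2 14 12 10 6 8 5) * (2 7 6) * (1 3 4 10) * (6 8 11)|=42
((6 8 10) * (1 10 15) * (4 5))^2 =(1 6 15 10 8)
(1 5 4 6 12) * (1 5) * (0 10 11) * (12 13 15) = (0 10 11)(4 6 13 15 12 5) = [10, 1, 2, 3, 6, 4, 13, 7, 8, 9, 11, 0, 5, 15, 14, 12]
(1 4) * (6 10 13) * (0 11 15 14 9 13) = (0 11 15 14 9 13 6 10)(1 4) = [11, 4, 2, 3, 1, 5, 10, 7, 8, 13, 0, 15, 12, 6, 9, 14]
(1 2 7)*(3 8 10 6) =[0, 2, 7, 8, 4, 5, 3, 1, 10, 9, 6] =(1 2 7)(3 8 10 6)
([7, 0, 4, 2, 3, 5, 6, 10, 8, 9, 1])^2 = [10, 7, 3, 4, 2, 5, 6, 1, 8, 9, 0]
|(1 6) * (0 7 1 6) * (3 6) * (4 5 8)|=6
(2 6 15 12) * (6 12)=(2 12)(6 15)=[0, 1, 12, 3, 4, 5, 15, 7, 8, 9, 10, 11, 2, 13, 14, 6]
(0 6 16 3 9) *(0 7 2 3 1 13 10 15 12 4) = [6, 13, 3, 9, 0, 5, 16, 2, 8, 7, 15, 11, 4, 10, 14, 12, 1] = (0 6 16 1 13 10 15 12 4)(2 3 9 7)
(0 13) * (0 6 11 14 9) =(0 13 6 11 14 9) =[13, 1, 2, 3, 4, 5, 11, 7, 8, 0, 10, 14, 12, 6, 9]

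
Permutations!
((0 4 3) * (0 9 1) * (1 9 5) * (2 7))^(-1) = (9)(0 1 5 3 4)(2 7)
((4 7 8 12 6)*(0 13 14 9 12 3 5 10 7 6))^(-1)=(0 12 9 14 13)(3 8 7 10 5)(4 6)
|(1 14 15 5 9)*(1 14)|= 4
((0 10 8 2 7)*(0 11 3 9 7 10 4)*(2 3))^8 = ((0 4)(2 10 8 3 9 7 11))^8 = (2 10 8 3 9 7 11)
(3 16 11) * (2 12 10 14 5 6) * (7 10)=(2 12 7 10 14 5 6)(3 16 11)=[0, 1, 12, 16, 4, 6, 2, 10, 8, 9, 14, 3, 7, 13, 5, 15, 11]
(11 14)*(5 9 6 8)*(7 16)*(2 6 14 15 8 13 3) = (2 6 13 3)(5 9 14 11 15 8)(7 16) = [0, 1, 6, 2, 4, 9, 13, 16, 5, 14, 10, 15, 12, 3, 11, 8, 7]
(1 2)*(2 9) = (1 9 2) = [0, 9, 1, 3, 4, 5, 6, 7, 8, 2]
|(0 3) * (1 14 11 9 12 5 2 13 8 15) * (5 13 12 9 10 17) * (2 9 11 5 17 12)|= 10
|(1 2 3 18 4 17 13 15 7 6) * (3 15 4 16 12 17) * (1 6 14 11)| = 42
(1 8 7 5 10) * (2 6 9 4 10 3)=[0, 8, 6, 2, 10, 3, 9, 5, 7, 4, 1]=(1 8 7 5 3 2 6 9 4 10)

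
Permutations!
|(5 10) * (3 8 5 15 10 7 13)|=10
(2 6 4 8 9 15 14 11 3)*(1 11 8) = [0, 11, 6, 2, 1, 5, 4, 7, 9, 15, 10, 3, 12, 13, 8, 14] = (1 11 3 2 6 4)(8 9 15 14)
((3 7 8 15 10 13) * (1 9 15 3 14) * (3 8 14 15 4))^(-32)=(1 7 4)(3 9 14)(10 13 15)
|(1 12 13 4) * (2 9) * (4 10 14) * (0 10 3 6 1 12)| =|(0 10 14 4 12 13 3 6 1)(2 9)| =18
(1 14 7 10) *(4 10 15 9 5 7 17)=(1 14 17 4 10)(5 7 15 9)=[0, 14, 2, 3, 10, 7, 6, 15, 8, 5, 1, 11, 12, 13, 17, 9, 16, 4]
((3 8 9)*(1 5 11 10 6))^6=((1 5 11 10 6)(3 8 9))^6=(1 5 11 10 6)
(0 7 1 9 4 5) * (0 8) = (0 7 1 9 4 5 8) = [7, 9, 2, 3, 5, 8, 6, 1, 0, 4]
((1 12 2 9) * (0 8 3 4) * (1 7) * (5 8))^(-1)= ((0 5 8 3 4)(1 12 2 9 7))^(-1)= (0 4 3 8 5)(1 7 9 2 12)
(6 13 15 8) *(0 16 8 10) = (0 16 8 6 13 15 10) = [16, 1, 2, 3, 4, 5, 13, 7, 6, 9, 0, 11, 12, 15, 14, 10, 8]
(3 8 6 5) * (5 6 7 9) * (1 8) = (1 8 7 9 5 3) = [0, 8, 2, 1, 4, 3, 6, 9, 7, 5]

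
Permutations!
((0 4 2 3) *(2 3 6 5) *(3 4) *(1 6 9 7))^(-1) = ((0 3)(1 6 5 2 9 7))^(-1) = (0 3)(1 7 9 2 5 6)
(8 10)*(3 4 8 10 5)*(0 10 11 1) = (0 10 11 1)(3 4 8 5) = [10, 0, 2, 4, 8, 3, 6, 7, 5, 9, 11, 1]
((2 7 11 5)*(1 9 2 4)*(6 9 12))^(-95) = ((1 12 6 9 2 7 11 5 4))^(-95) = (1 2 4 9 5 6 11 12 7)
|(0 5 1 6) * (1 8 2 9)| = 7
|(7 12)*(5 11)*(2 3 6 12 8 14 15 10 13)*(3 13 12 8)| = 8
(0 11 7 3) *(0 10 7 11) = (11)(3 10 7) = [0, 1, 2, 10, 4, 5, 6, 3, 8, 9, 7, 11]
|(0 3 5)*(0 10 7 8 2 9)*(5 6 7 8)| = 9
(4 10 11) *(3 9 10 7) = [0, 1, 2, 9, 7, 5, 6, 3, 8, 10, 11, 4] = (3 9 10 11 4 7)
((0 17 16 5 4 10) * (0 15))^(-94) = ((0 17 16 5 4 10 15))^(-94) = (0 4 17 10 16 15 5)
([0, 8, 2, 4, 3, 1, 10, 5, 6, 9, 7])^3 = (1 10)(3 4)(5 6)(7 8)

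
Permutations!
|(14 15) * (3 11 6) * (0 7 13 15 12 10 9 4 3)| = 12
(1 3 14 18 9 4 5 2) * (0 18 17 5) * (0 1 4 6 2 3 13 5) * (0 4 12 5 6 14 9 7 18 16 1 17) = (0 16 1 13 6 2 12 5 3 9 14)(4 17)(7 18) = [16, 13, 12, 9, 17, 3, 2, 18, 8, 14, 10, 11, 5, 6, 0, 15, 1, 4, 7]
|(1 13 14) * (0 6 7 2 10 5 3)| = |(0 6 7 2 10 5 3)(1 13 14)| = 21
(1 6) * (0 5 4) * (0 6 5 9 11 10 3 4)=(0 9 11 10 3 4 6 1 5)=[9, 5, 2, 4, 6, 0, 1, 7, 8, 11, 3, 10]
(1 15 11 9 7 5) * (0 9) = [9, 15, 2, 3, 4, 1, 6, 5, 8, 7, 10, 0, 12, 13, 14, 11] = (0 9 7 5 1 15 11)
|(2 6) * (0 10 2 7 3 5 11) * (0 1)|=|(0 10 2 6 7 3 5 11 1)|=9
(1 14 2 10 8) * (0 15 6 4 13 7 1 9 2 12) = (0 15 6 4 13 7 1 14 12)(2 10 8 9) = [15, 14, 10, 3, 13, 5, 4, 1, 9, 2, 8, 11, 0, 7, 12, 6]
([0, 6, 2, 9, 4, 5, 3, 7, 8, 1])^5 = [0, 6, 2, 9, 4, 5, 3, 7, 8, 1]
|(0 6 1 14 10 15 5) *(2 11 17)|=|(0 6 1 14 10 15 5)(2 11 17)|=21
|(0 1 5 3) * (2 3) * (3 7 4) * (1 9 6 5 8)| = 8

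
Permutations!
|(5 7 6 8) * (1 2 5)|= 6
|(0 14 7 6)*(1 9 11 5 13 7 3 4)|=|(0 14 3 4 1 9 11 5 13 7 6)|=11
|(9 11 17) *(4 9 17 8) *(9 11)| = 3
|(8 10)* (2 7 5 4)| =4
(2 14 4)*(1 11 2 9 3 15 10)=(1 11 2 14 4 9 3 15 10)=[0, 11, 14, 15, 9, 5, 6, 7, 8, 3, 1, 2, 12, 13, 4, 10]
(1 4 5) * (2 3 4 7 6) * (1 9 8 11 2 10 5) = [0, 7, 3, 4, 1, 9, 10, 6, 11, 8, 5, 2] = (1 7 6 10 5 9 8 11 2 3 4)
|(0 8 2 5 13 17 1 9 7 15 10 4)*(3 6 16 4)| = |(0 8 2 5 13 17 1 9 7 15 10 3 6 16 4)| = 15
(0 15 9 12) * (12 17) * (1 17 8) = [15, 17, 2, 3, 4, 5, 6, 7, 1, 8, 10, 11, 0, 13, 14, 9, 16, 12] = (0 15 9 8 1 17 12)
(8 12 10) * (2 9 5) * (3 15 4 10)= (2 9 5)(3 15 4 10 8 12)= [0, 1, 9, 15, 10, 2, 6, 7, 12, 5, 8, 11, 3, 13, 14, 4]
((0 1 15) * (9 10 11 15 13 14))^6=((0 1 13 14 9 10 11 15))^6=(0 11 9 13)(1 15 10 14)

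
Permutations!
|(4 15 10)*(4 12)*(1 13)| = |(1 13)(4 15 10 12)| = 4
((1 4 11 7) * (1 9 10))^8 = (1 11 9)(4 7 10)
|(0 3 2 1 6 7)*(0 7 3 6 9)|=6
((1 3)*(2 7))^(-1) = ((1 3)(2 7))^(-1) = (1 3)(2 7)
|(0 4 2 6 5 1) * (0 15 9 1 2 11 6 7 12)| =24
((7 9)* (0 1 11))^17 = (0 11 1)(7 9)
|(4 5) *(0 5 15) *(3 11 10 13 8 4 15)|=|(0 5 15)(3 11 10 13 8 4)|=6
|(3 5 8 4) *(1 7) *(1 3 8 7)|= 6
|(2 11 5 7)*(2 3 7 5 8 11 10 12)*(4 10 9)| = |(2 9 4 10 12)(3 7)(8 11)| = 10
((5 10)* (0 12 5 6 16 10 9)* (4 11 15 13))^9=((0 12 5 9)(4 11 15 13)(6 16 10))^9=(16)(0 12 5 9)(4 11 15 13)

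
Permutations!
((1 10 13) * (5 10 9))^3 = ((1 9 5 10 13))^3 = (1 10 9 13 5)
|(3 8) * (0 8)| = |(0 8 3)| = 3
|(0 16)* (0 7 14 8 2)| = 6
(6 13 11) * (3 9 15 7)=(3 9 15 7)(6 13 11)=[0, 1, 2, 9, 4, 5, 13, 3, 8, 15, 10, 6, 12, 11, 14, 7]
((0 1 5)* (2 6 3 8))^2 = (0 5 1)(2 3)(6 8)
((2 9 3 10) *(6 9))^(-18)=(2 9 10 6 3)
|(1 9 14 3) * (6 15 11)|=|(1 9 14 3)(6 15 11)|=12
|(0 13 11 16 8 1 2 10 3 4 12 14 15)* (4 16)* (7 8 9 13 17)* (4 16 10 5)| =44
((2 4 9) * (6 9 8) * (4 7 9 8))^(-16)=((2 7 9)(6 8))^(-16)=(2 9 7)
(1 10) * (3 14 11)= (1 10)(3 14 11)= [0, 10, 2, 14, 4, 5, 6, 7, 8, 9, 1, 3, 12, 13, 11]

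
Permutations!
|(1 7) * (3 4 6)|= 6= |(1 7)(3 4 6)|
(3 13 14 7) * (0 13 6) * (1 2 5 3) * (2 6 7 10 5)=(0 13 14 10 5 3 7 1 6)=[13, 6, 2, 7, 4, 3, 0, 1, 8, 9, 5, 11, 12, 14, 10]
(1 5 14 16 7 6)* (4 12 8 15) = (1 5 14 16 7 6)(4 12 8 15) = [0, 5, 2, 3, 12, 14, 1, 6, 15, 9, 10, 11, 8, 13, 16, 4, 7]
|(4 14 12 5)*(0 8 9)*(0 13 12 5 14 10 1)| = |(0 8 9 13 12 14 5 4 10 1)| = 10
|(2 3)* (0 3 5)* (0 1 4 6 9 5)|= 15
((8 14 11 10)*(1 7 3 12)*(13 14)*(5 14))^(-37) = ((1 7 3 12)(5 14 11 10 8 13))^(-37) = (1 12 3 7)(5 13 8 10 11 14)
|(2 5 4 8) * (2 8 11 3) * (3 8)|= |(2 5 4 11 8 3)|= 6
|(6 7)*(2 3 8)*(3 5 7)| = 6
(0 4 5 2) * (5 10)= (0 4 10 5 2)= [4, 1, 0, 3, 10, 2, 6, 7, 8, 9, 5]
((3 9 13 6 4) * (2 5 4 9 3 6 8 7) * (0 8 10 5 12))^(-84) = (13)(0 8 7 2 12)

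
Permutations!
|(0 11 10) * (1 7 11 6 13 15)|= |(0 6 13 15 1 7 11 10)|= 8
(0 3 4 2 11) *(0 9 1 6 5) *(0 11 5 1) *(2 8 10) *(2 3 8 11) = (0 8 10 3 4 11 9)(1 6)(2 5) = [8, 6, 5, 4, 11, 2, 1, 7, 10, 0, 3, 9]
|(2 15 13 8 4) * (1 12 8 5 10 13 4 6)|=12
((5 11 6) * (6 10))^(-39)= ((5 11 10 6))^(-39)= (5 11 10 6)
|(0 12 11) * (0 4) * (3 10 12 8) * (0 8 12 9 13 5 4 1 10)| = |(0 12 11 1 10 9 13 5 4 8 3)| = 11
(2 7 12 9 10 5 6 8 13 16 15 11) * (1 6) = (1 6 8 13 16 15 11 2 7 12 9 10 5) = [0, 6, 7, 3, 4, 1, 8, 12, 13, 10, 5, 2, 9, 16, 14, 11, 15]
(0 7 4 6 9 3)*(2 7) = [2, 1, 7, 0, 6, 5, 9, 4, 8, 3] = (0 2 7 4 6 9 3)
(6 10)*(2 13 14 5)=(2 13 14 5)(6 10)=[0, 1, 13, 3, 4, 2, 10, 7, 8, 9, 6, 11, 12, 14, 5]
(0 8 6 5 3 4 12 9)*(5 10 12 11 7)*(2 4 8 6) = [6, 1, 4, 8, 11, 3, 10, 5, 2, 0, 12, 7, 9] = (0 6 10 12 9)(2 4 11 7 5 3 8)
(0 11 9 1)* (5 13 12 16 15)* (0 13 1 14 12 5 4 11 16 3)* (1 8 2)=(0 16 15 4 11 9 14 12 3)(1 13 5 8 2)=[16, 13, 1, 0, 11, 8, 6, 7, 2, 14, 10, 9, 3, 5, 12, 4, 15]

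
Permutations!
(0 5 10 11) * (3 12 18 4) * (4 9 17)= (0 5 10 11)(3 12 18 9 17 4)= [5, 1, 2, 12, 3, 10, 6, 7, 8, 17, 11, 0, 18, 13, 14, 15, 16, 4, 9]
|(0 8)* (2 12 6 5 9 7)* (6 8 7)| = 15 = |(0 7 2 12 8)(5 9 6)|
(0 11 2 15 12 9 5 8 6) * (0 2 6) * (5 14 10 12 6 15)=(0 11 15 6 2 5 8)(9 14 10 12)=[11, 1, 5, 3, 4, 8, 2, 7, 0, 14, 12, 15, 9, 13, 10, 6]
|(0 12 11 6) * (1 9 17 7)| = 4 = |(0 12 11 6)(1 9 17 7)|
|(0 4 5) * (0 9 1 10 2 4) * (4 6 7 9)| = |(1 10 2 6 7 9)(4 5)| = 6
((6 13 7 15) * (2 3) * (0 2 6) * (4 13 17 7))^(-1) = (0 15 7 17 6 3 2)(4 13) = ((0 2 3 6 17 7 15)(4 13))^(-1)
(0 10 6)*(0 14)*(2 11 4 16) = [10, 1, 11, 3, 16, 5, 14, 7, 8, 9, 6, 4, 12, 13, 0, 15, 2] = (0 10 6 14)(2 11 4 16)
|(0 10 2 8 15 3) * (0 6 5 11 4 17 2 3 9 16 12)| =|(0 10 3 6 5 11 4 17 2 8 15 9 16 12)| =14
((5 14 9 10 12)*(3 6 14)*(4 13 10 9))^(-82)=(3 12 13 14)(4 6 5 10)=((3 6 14 4 13 10 12 5))^(-82)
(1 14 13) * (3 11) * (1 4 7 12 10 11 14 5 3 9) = [0, 5, 2, 14, 7, 3, 6, 12, 8, 1, 11, 9, 10, 4, 13] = (1 5 3 14 13 4 7 12 10 11 9)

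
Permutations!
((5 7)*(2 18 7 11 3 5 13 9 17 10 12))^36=(2 9)(7 10)(12 13)(17 18)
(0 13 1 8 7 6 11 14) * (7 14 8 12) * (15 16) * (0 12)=(0 13 1)(6 11 8 14 12 7)(15 16)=[13, 0, 2, 3, 4, 5, 11, 6, 14, 9, 10, 8, 7, 1, 12, 16, 15]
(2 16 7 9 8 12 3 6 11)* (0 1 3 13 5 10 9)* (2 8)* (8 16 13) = (0 1 3 6 11 16 7)(2 13 5 10 9)(8 12) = [1, 3, 13, 6, 4, 10, 11, 0, 12, 2, 9, 16, 8, 5, 14, 15, 7]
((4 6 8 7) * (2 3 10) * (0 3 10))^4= ((0 3)(2 10)(4 6 8 7))^4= (10)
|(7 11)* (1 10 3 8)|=4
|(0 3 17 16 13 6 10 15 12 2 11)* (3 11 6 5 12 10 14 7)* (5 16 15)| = 10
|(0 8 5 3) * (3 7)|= 5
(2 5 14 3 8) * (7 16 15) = (2 5 14 3 8)(7 16 15) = [0, 1, 5, 8, 4, 14, 6, 16, 2, 9, 10, 11, 12, 13, 3, 7, 15]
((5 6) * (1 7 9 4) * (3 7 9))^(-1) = (1 4 9)(3 7)(5 6)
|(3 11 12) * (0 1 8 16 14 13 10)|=21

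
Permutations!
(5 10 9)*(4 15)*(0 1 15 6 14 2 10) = (0 1 15 4 6 14 2 10 9 5) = [1, 15, 10, 3, 6, 0, 14, 7, 8, 5, 9, 11, 12, 13, 2, 4]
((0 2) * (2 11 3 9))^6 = ((0 11 3 9 2))^6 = (0 11 3 9 2)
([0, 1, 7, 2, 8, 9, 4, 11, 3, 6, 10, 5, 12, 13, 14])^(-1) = (14)(2 3 8 4 6 9 5 11 7)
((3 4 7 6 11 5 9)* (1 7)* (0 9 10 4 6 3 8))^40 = ((0 9 8)(1 7 3 6 11 5 10 4))^40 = (11)(0 9 8)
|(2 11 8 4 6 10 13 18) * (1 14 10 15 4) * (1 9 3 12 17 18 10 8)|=|(1 14 8 9 3 12 17 18 2 11)(4 6 15)(10 13)|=30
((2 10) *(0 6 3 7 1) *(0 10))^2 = ((0 6 3 7 1 10 2))^2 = (0 3 1 2 6 7 10)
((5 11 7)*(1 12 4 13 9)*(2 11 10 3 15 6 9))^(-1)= (1 9 6 15 3 10 5 7 11 2 13 4 12)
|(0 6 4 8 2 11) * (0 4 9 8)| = 7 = |(0 6 9 8 2 11 4)|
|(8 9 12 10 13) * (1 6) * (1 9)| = 7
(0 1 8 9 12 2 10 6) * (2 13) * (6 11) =[1, 8, 10, 3, 4, 5, 0, 7, 9, 12, 11, 6, 13, 2] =(0 1 8 9 12 13 2 10 11 6)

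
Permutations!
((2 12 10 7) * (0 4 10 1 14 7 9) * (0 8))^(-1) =(0 8 9 10 4)(1 12 2 7 14)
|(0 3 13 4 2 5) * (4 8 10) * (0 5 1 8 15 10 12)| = 10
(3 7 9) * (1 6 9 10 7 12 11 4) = (1 6 9 3 12 11 4)(7 10) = [0, 6, 2, 12, 1, 5, 9, 10, 8, 3, 7, 4, 11]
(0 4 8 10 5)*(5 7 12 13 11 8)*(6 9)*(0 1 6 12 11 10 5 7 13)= [4, 6, 2, 3, 7, 1, 9, 11, 5, 12, 13, 8, 0, 10]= (0 4 7 11 8 5 1 6 9 12)(10 13)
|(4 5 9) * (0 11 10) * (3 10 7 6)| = |(0 11 7 6 3 10)(4 5 9)| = 6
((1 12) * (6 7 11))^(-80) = (12)(6 7 11)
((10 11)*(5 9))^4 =(11)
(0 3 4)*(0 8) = (0 3 4 8) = [3, 1, 2, 4, 8, 5, 6, 7, 0]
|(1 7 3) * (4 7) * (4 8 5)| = |(1 8 5 4 7 3)| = 6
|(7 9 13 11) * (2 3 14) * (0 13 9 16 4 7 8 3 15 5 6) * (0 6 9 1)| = 33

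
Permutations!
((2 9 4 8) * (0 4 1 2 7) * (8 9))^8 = ((0 4 9 1 2 8 7))^8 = (0 4 9 1 2 8 7)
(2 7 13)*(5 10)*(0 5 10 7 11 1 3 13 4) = (0 5 7 4)(1 3 13 2 11) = [5, 3, 11, 13, 0, 7, 6, 4, 8, 9, 10, 1, 12, 2]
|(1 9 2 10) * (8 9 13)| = 6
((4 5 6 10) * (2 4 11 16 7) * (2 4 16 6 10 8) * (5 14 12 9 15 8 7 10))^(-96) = ((2 16 10 11 6 7 4 14 12 9 15 8))^(-96) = (16)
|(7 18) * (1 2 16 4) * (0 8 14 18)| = 20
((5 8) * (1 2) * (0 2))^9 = (5 8)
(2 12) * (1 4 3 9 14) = (1 4 3 9 14)(2 12) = [0, 4, 12, 9, 3, 5, 6, 7, 8, 14, 10, 11, 2, 13, 1]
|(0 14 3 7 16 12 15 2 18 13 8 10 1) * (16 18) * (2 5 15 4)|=|(0 14 3 7 18 13 8 10 1)(2 16 12 4)(5 15)|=36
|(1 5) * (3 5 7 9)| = 5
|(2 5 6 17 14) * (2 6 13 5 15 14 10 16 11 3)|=|(2 15 14 6 17 10 16 11 3)(5 13)|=18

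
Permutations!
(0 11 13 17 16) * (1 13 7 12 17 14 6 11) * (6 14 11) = (0 1 13 11 7 12 17 16) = [1, 13, 2, 3, 4, 5, 6, 12, 8, 9, 10, 7, 17, 11, 14, 15, 0, 16]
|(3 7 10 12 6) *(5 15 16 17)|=20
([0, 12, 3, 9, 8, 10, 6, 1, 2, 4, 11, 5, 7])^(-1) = (1 7 12)(2 8 4 9 3)(5 11 10)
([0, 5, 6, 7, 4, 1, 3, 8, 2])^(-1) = (1 5)(2 8 7 3 6)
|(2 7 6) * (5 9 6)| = |(2 7 5 9 6)| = 5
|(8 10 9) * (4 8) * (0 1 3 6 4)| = 8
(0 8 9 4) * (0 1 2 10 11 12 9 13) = (0 8 13)(1 2 10 11 12 9 4) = [8, 2, 10, 3, 1, 5, 6, 7, 13, 4, 11, 12, 9, 0]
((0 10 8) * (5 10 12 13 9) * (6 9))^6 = (0 10 9 13)(5 6 12 8)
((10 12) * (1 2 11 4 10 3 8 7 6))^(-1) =((1 2 11 4 10 12 3 8 7 6))^(-1) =(1 6 7 8 3 12 10 4 11 2)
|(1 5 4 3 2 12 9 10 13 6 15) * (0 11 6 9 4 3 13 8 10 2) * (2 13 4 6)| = |(0 11 2 12 6 15 1 5 3)(8 10)(9 13)| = 18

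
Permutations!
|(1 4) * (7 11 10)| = 6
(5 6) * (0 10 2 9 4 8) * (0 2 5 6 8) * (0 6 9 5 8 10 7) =[7, 1, 5, 3, 6, 10, 9, 0, 2, 4, 8] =(0 7)(2 5 10 8)(4 6 9)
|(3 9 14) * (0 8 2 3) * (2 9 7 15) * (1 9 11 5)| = 28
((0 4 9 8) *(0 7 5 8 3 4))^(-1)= (3 9 4)(5 7 8)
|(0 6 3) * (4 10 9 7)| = 12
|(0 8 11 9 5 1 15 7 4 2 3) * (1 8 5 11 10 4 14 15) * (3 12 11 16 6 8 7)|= 18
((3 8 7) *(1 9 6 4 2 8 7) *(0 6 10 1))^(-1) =(0 8 2 4 6)(1 10 9)(3 7)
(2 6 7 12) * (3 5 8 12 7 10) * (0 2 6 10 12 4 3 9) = (0 2 10 9)(3 5 8 4)(6 12) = [2, 1, 10, 5, 3, 8, 12, 7, 4, 0, 9, 11, 6]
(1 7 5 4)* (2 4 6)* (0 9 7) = (0 9 7 5 6 2 4 1) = [9, 0, 4, 3, 1, 6, 2, 5, 8, 7]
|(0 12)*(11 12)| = |(0 11 12)| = 3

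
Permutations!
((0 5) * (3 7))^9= (0 5)(3 7)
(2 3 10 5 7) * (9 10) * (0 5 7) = (0 5)(2 3 9 10 7) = [5, 1, 3, 9, 4, 0, 6, 2, 8, 10, 7]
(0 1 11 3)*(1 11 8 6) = [11, 8, 2, 0, 4, 5, 1, 7, 6, 9, 10, 3] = (0 11 3)(1 8 6)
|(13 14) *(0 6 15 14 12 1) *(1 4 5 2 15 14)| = 10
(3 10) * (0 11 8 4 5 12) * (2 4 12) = (0 11 8 12)(2 4 5)(3 10) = [11, 1, 4, 10, 5, 2, 6, 7, 12, 9, 3, 8, 0]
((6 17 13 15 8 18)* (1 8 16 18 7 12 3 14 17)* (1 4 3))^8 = (3 4 6 18 16 15 13 17 14)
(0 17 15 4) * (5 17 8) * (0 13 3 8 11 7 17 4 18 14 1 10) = (0 11 7 17 15 18 14 1 10)(3 8 5 4 13) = [11, 10, 2, 8, 13, 4, 6, 17, 5, 9, 0, 7, 12, 3, 1, 18, 16, 15, 14]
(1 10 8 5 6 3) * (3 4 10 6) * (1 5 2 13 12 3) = (1 6 4 10 8 2 13 12 3 5) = [0, 6, 13, 5, 10, 1, 4, 7, 2, 9, 8, 11, 3, 12]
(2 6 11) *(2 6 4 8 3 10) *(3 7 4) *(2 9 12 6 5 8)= (2 3 10 9 12 6 11 5 8 7 4)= [0, 1, 3, 10, 2, 8, 11, 4, 7, 12, 9, 5, 6]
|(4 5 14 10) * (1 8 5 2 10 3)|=15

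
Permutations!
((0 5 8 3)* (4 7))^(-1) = ((0 5 8 3)(4 7))^(-1) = (0 3 8 5)(4 7)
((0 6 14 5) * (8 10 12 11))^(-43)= ((0 6 14 5)(8 10 12 11))^(-43)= (0 6 14 5)(8 10 12 11)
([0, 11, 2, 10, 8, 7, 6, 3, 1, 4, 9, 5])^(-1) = [0, 8, 2, 7, 9, 11, 6, 5, 4, 10, 3, 1]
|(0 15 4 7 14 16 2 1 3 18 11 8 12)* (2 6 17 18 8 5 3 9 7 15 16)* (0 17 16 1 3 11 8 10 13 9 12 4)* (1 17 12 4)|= 14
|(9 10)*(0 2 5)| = 6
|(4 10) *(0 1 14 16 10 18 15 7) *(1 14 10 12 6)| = 11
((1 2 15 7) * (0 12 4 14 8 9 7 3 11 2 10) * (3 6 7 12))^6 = (0 7 2)(1 15 3)(4 14 8 9 12)(6 11 10)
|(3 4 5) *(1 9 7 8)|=|(1 9 7 8)(3 4 5)|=12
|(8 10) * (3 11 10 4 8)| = 6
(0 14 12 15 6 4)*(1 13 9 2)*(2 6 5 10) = [14, 13, 1, 3, 0, 10, 4, 7, 8, 6, 2, 11, 15, 9, 12, 5] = (0 14 12 15 5 10 2 1 13 9 6 4)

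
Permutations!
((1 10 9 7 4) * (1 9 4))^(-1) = (1 7 9 4 10) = ((1 10 4 9 7))^(-1)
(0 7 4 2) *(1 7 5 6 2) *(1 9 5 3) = [3, 7, 0, 1, 9, 6, 2, 4, 8, 5] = (0 3 1 7 4 9 5 6 2)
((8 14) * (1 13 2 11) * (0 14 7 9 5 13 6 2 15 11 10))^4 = (0 9 11 10 7 15 2 8 13 6 14 5 1)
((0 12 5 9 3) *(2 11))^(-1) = (0 3 9 5 12)(2 11)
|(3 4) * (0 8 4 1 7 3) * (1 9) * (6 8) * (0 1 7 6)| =|(1 6 8 4)(3 9 7)| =12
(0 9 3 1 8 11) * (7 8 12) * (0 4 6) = [9, 12, 2, 1, 6, 5, 0, 8, 11, 3, 10, 4, 7] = (0 9 3 1 12 7 8 11 4 6)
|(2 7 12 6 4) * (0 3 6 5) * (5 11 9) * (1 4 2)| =|(0 3 6 2 7 12 11 9 5)(1 4)| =18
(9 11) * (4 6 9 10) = [0, 1, 2, 3, 6, 5, 9, 7, 8, 11, 4, 10] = (4 6 9 11 10)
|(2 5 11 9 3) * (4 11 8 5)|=|(2 4 11 9 3)(5 8)|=10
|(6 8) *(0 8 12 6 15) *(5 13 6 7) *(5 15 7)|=|(0 8 7 15)(5 13 6 12)|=4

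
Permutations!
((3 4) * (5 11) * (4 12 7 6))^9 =(3 4 6 7 12)(5 11)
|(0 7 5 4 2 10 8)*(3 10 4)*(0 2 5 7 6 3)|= 8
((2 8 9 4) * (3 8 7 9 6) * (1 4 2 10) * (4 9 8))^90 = (10)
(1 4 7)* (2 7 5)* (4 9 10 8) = [0, 9, 7, 3, 5, 2, 6, 1, 4, 10, 8] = (1 9 10 8 4 5 2 7)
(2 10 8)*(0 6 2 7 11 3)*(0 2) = (0 6)(2 10 8 7 11 3) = [6, 1, 10, 2, 4, 5, 0, 11, 7, 9, 8, 3]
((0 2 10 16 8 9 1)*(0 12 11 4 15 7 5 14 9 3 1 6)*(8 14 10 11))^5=((0 2 11 4 15 7 5 10 16 14 9 6)(1 12 8 3))^5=(0 7 9 4 16 2 5 6 15 14 11 10)(1 12 8 3)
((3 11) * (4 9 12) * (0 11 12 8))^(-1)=(0 8 9 4 12 3 11)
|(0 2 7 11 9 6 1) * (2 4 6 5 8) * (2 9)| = |(0 4 6 1)(2 7 11)(5 8 9)| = 12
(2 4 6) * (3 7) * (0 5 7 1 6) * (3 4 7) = [5, 6, 7, 1, 0, 3, 2, 4] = (0 5 3 1 6 2 7 4)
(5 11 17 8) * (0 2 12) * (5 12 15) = (0 2 15 5 11 17 8 12) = [2, 1, 15, 3, 4, 11, 6, 7, 12, 9, 10, 17, 0, 13, 14, 5, 16, 8]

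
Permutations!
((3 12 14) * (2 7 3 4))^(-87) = (2 12)(3 4)(7 14)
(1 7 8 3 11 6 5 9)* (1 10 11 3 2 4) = [0, 7, 4, 3, 1, 9, 5, 8, 2, 10, 11, 6] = (1 7 8 2 4)(5 9 10 11 6)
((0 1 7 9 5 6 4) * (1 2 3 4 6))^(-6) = (0 3)(1 9)(2 4)(5 7)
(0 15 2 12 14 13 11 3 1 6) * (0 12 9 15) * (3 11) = (1 6 12 14 13 3)(2 9 15) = [0, 6, 9, 1, 4, 5, 12, 7, 8, 15, 10, 11, 14, 3, 13, 2]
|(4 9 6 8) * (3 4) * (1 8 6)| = 5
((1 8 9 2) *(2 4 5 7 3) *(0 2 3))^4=(0 9)(1 5)(2 4)(7 8)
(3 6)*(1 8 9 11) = (1 8 9 11)(3 6) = [0, 8, 2, 6, 4, 5, 3, 7, 9, 11, 10, 1]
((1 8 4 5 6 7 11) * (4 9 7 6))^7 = ((1 8 9 7 11)(4 5))^7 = (1 9 11 8 7)(4 5)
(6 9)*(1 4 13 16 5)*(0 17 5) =(0 17 5 1 4 13 16)(6 9) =[17, 4, 2, 3, 13, 1, 9, 7, 8, 6, 10, 11, 12, 16, 14, 15, 0, 5]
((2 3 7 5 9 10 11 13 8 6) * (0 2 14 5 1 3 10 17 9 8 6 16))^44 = ((0 2 10 11 13 6 14 5 8 16)(1 3 7)(9 17))^44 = (17)(0 13 8 10 14)(1 7 3)(2 6 16 11 5)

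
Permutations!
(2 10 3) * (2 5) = [0, 1, 10, 5, 4, 2, 6, 7, 8, 9, 3] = (2 10 3 5)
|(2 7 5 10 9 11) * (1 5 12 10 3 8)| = 12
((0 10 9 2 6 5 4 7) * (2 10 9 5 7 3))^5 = (0 3 9 2 10 6 5 7 4)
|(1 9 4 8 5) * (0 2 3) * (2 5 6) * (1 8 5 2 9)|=|(0 2 3)(4 5 8 6 9)|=15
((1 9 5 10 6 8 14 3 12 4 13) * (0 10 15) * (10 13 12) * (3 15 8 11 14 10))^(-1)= (0 15 14 11 6 10 8 5 9 1 13)(4 12)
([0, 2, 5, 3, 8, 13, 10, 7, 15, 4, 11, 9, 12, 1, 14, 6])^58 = [0, 5, 13, 3, 15, 1, 11, 7, 6, 8, 9, 4, 12, 2, 14, 10]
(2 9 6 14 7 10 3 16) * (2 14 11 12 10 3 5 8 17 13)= (2 9 6 11 12 10 5 8 17 13)(3 16 14 7)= [0, 1, 9, 16, 4, 8, 11, 3, 17, 6, 5, 12, 10, 2, 7, 15, 14, 13]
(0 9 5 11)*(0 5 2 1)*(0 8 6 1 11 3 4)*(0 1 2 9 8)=(0 8 6 2 11 5 3 4 1)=[8, 0, 11, 4, 1, 3, 2, 7, 6, 9, 10, 5]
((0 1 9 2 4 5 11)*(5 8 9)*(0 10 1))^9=(1 5 11 10)(2 4 8 9)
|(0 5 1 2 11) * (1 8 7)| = |(0 5 8 7 1 2 11)| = 7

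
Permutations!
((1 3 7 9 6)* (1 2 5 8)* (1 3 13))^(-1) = ((1 13)(2 5 8 3 7 9 6))^(-1) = (1 13)(2 6 9 7 3 8 5)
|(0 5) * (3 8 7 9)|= 4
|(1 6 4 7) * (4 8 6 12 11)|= |(1 12 11 4 7)(6 8)|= 10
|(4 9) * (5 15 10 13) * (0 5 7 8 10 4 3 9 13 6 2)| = |(0 5 15 4 13 7 8 10 6 2)(3 9)| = 10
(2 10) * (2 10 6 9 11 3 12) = (2 6 9 11 3 12) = [0, 1, 6, 12, 4, 5, 9, 7, 8, 11, 10, 3, 2]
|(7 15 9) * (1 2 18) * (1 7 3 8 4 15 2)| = 15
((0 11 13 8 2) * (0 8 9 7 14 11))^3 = ((2 8)(7 14 11 13 9))^3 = (2 8)(7 13 14 9 11)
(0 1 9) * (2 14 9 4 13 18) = (0 1 4 13 18 2 14 9) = [1, 4, 14, 3, 13, 5, 6, 7, 8, 0, 10, 11, 12, 18, 9, 15, 16, 17, 2]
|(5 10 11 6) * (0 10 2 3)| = 7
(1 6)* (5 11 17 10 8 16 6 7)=(1 7 5 11 17 10 8 16 6)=[0, 7, 2, 3, 4, 11, 1, 5, 16, 9, 8, 17, 12, 13, 14, 15, 6, 10]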